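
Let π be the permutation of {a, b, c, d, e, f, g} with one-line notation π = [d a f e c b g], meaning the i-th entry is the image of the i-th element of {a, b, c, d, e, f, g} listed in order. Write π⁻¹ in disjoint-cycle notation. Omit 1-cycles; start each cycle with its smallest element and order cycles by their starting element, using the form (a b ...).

First write π in disjoint cycles: (a d e c f b).
Reversing each cycle (and rotating so the smallest element leads) gives π⁻¹ = (a b f c e d).

(a b f c e d)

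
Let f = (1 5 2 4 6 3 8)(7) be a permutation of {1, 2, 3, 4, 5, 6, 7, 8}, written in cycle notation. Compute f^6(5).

1

5 lies in the 7-cycle (1 5 2 4 6 3 8).
Stepping 6 places around the cycle: 5 → 2 → 4 → 6 → 3 → 8 → 1.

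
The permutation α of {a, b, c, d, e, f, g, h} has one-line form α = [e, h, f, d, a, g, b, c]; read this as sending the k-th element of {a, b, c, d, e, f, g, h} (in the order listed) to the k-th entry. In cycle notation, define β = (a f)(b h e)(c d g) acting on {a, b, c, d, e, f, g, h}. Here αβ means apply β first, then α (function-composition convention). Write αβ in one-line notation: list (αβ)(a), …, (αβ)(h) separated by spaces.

g c d b h e f a

(αβ)(x) = α(β(x)). Computing each image: α(β(a)) = α(f) = g, α(β(b)) = α(h) = c, α(β(c)) = α(d) = d, α(β(d)) = α(g) = b, α(β(e)) = α(b) = h, α(β(f)) = α(a) = e, α(β(g)) = α(c) = f, α(β(h)) = α(e) = a.
Hence αβ = [g c d b h e f a].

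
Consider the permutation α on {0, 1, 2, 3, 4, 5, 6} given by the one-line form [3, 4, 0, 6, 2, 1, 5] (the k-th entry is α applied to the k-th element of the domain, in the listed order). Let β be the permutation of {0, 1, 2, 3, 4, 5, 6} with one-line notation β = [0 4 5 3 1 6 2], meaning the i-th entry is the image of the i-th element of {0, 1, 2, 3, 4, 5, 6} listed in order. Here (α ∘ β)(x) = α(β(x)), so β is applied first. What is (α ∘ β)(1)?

2

First apply β: β(1) = 4, then α(4) = 2. Thus (α ∘ β)(1) = 2.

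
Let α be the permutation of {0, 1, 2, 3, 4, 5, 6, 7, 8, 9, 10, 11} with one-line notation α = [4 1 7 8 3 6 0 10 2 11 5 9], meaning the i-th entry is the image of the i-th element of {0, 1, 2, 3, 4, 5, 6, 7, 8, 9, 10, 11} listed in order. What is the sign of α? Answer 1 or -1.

In disjoint-cycle form the cycle lengths are 9, 2, 1.
A cycle of length ℓ contributes ℓ−1 transpositions, so α is a product of 8 + 1 = 9 transpositions — odd.

-1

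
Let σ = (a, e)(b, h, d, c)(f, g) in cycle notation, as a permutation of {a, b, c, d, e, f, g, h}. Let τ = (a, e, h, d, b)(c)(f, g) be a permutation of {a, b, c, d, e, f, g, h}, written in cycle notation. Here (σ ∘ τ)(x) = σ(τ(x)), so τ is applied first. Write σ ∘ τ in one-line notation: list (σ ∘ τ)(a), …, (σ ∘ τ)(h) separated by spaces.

a e b h d f g c

For each element, apply τ then σ: a → e → a; b → a → e; c → c → b; d → b → h; e → h → d; f → g → f; g → f → g; h → d → c.
Collecting the images, σ ∘ τ = [a e b h d f g c].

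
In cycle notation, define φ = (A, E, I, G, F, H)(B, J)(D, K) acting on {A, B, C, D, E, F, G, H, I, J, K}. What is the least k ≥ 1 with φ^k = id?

6

The disjoint cycles have lengths 6, 2, 2, 1.
Since disjoint cycles commute, ord(φ) = lcm(6, 2, 2) = 6.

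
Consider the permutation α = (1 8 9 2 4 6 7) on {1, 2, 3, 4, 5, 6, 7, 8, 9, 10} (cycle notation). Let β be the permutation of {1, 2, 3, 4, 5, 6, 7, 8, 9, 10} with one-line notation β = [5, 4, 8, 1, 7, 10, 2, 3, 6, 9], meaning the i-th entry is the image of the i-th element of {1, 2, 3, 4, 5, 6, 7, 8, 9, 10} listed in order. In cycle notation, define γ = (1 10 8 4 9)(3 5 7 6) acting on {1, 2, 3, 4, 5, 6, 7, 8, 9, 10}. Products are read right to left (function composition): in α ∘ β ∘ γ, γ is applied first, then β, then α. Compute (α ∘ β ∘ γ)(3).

1

Chase 3: γ(3) = 5; β(5) = 7; α(7) = 1. Hence (α ∘ β ∘ γ)(3) = 1.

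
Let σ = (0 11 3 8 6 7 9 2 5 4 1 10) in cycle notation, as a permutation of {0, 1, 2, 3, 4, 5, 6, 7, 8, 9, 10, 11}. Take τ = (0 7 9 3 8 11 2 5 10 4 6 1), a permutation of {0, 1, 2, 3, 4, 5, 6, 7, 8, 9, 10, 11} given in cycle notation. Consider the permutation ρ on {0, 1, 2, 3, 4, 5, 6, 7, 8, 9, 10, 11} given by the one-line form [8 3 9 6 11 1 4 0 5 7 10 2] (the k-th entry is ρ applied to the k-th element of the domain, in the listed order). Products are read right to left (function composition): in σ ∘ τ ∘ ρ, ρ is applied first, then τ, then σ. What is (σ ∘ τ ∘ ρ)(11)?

Apply the permutations in order: ρ(11) = 2, then τ(2) = 5, then σ(5) = 4. So (σ ∘ τ ∘ ρ)(11) = 4.

4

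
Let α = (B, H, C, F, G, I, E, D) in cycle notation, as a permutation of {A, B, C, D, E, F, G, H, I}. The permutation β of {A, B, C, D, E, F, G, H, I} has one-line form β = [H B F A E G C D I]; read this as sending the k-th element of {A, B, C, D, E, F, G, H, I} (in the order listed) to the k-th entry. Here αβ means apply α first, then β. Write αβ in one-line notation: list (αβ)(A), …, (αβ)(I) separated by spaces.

Chase each element through α then β: A → A → H; B → H → D; C → F → G; D → B → B; E → D → A; F → G → C; G → I → I; H → C → F; I → E → E.
Collecting the images, αβ = [H D G B A C I F E].

H D G B A C I F E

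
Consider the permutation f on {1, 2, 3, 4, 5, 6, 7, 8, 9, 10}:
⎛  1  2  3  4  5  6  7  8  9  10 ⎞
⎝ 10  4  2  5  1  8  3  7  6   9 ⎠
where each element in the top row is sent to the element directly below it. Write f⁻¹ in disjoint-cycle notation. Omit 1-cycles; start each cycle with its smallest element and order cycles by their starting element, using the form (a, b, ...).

(1, 5, 4, 2, 3, 7, 8, 6, 9, 10)

The cycle decomposition of f is (1, 10, 9, 6, 8, 7, 3, 2, 4, 5).
Reversing each cycle (and rotating so the smallest element leads) gives f⁻¹ = (1, 5, 4, 2, 3, 7, 8, 6, 9, 10).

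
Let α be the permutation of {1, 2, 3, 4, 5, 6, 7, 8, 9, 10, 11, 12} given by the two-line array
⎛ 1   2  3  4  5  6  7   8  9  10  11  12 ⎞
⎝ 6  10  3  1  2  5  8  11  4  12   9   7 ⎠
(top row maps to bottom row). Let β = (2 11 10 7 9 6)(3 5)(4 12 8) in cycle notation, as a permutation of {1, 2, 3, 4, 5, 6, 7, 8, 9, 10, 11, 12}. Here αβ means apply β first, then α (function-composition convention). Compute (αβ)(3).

2

β(3) = 5, then α(5) = 2; composing gives (αβ)(3) = 2.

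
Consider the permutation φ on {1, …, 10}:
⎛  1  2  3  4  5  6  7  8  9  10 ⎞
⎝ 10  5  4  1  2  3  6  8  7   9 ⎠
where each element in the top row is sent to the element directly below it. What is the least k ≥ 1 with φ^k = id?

14

Decomposing into disjoint cycles gives cycle lengths 7, 2, 1.
The order of φ is the least common multiple of its cycle lengths: lcm(7, 2) = 14.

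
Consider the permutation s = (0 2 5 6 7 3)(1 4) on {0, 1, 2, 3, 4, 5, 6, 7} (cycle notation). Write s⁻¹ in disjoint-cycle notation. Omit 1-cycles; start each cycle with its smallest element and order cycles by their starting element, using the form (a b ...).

(0 3 7 6 5 2)(1 4)

The inverse reverses each cycle.
Reversing each cycle of s and rotating so the smallest element leads gives (0 3 7 6 5 2)(1 4).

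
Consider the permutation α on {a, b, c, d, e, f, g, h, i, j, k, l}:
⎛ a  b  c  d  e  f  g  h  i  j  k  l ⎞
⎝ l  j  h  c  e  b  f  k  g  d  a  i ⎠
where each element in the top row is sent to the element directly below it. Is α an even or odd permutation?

In disjoint-cycle form the cycle lengths are 11, 1.
A cycle of length ℓ contributes ℓ−1 transpositions, so α is a product of 10 transpositions — even.

even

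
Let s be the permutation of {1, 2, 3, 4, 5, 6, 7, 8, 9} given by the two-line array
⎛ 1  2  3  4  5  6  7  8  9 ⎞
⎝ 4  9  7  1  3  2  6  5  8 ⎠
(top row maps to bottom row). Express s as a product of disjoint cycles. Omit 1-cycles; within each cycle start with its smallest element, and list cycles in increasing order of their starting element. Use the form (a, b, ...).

Start at 1 and follow images: 1 → 4 → 1, giving the cycle (1, 4).
Continuing from each remaining unvisited element yields (1, 4)(2, 9, 8, 5, 3, 7, 6).

(1, 4)(2, 9, 8, 5, 3, 7, 6)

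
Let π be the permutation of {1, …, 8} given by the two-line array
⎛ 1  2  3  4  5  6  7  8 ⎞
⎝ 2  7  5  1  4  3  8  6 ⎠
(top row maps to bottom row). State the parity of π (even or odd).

In disjoint-cycle form the cycle lengths are 8.
A cycle of length ℓ contributes ℓ−1 transpositions, so π is a product of 7 transpositions — odd.

odd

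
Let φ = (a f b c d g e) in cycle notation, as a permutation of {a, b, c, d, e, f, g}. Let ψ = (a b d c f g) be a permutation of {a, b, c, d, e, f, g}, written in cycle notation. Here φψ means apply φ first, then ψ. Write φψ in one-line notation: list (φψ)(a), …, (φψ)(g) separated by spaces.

(φψ)(x) = ψ(φ(x)). Computing each image: ψ(φ(a)) = ψ(f) = g, ψ(φ(b)) = ψ(c) = f, ψ(φ(c)) = ψ(d) = c, ψ(φ(d)) = ψ(g) = a, ψ(φ(e)) = ψ(a) = b, ψ(φ(f)) = ψ(b) = d, ψ(φ(g)) = ψ(e) = e.
Hence φψ = [g f c a b d e].

g f c a b d e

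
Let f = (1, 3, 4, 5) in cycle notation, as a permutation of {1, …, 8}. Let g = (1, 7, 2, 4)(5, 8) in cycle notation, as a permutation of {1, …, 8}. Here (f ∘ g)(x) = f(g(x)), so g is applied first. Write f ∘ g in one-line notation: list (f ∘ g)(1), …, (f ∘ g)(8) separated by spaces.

7 5 4 3 8 6 2 1

(f ∘ g)(x) = f(g(x)). Computing each image: f(g(1)) = f(7) = 7, f(g(2)) = f(4) = 5, f(g(3)) = f(3) = 4, f(g(4)) = f(1) = 3, f(g(5)) = f(8) = 8, f(g(6)) = f(6) = 6, f(g(7)) = f(2) = 2, f(g(8)) = f(5) = 1.
Hence f ∘ g = [7 5 4 3 8 6 2 1].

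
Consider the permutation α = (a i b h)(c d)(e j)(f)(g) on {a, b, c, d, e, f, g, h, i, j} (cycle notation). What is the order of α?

The disjoint cycles have lengths 4, 2, 2, 1, 1.
The order is lcm(4, 2, 2) = 4.

4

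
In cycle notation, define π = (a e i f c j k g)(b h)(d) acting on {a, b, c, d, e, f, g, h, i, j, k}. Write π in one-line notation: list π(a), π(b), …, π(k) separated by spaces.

e h j d i c a b f k g

Image by image: a→e, b→h, c→j, d→d, e→i, f→c, g→a, h→b, i→f, j→k, k→g.
So the one-line form is e h j d i c a b f k g.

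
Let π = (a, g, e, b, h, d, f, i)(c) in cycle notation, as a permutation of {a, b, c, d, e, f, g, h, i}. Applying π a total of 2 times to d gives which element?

d lies in the 8-cycle (a, g, e, b, h, d, f, i).
Stepping 2 places around the cycle: d → f → i.

i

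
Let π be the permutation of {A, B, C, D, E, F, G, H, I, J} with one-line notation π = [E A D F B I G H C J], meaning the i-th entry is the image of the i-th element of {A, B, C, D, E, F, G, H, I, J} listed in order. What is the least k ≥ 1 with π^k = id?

12

The disjoint-cycle form of π has cycle lengths 4, 3, 1, 1, 1.
The order of π is the least common multiple of its cycle lengths: lcm(4, 3) = 12.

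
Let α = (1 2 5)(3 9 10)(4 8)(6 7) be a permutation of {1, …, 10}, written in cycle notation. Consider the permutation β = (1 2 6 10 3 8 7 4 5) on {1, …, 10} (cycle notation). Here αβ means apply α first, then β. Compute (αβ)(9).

(αβ)(9) = β(α(9)). α(9) = 10, then β(10) = 3. So (αβ)(9) = 3.

3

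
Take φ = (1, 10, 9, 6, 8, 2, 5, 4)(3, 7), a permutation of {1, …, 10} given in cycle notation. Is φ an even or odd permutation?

even

The cycle lengths are 8, 2.
A cycle is odd iff its length is even; φ has 2 even-length cycles, so sgn(φ) = (−1)^2 and φ is even.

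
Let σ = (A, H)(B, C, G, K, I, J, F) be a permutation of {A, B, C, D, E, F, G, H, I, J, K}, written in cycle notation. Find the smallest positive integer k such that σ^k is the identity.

The disjoint cycles have lengths 7, 2, 1, 1.
The order is lcm(7, 2) = 14.

14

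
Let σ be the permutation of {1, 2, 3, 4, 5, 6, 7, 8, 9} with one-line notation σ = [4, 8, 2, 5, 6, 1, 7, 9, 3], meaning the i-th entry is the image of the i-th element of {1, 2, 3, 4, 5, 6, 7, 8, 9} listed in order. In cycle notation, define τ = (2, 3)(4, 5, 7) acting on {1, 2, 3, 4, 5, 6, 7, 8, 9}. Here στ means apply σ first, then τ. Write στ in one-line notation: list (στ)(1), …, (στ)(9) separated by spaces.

5 8 3 7 6 1 4 9 2

Chase each element through σ then τ: 1 → 4 → 5; 2 → 8 → 8; 3 → 2 → 3; 4 → 5 → 7; 5 → 6 → 6; 6 → 1 → 1; 7 → 7 → 4; 8 → 9 → 9; 9 → 3 → 2.
Collecting the images, στ = [5 8 3 7 6 1 4 9 2].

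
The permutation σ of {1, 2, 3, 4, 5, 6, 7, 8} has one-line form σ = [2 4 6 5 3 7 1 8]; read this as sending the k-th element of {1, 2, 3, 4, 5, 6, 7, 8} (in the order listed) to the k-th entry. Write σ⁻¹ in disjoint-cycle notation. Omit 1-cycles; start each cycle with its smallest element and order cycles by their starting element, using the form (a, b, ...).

First write σ in disjoint cycles: (1, 2, 4, 5, 3, 6, 7).
Reversing each cycle (and rotating so the smallest element leads) gives σ⁻¹ = (1, 7, 6, 3, 5, 4, 2).

(1, 7, 6, 3, 5, 4, 2)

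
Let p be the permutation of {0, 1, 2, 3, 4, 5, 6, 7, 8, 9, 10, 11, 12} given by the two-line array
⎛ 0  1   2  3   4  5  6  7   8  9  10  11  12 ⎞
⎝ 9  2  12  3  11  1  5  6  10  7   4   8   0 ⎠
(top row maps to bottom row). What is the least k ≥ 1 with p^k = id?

Writing p as disjoint cycles, the cycle lengths are 8, 4, 1.
The order of p is the least common multiple of its cycle lengths: lcm(8, 4) = 8.

8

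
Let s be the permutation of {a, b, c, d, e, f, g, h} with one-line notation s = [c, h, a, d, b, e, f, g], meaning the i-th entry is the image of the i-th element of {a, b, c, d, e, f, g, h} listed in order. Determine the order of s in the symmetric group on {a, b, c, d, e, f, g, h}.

10

Decomposing into disjoint cycles gives cycle lengths 5, 2, 1.
Since disjoint cycles commute, ord(s) = lcm(5, 2) = 10.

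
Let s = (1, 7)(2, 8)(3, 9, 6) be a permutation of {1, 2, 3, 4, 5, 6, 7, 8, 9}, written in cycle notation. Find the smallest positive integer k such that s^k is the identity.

The disjoint cycles have lengths 3, 2, 2, 1, 1.
The order is lcm(3, 2, 2) = 6.

6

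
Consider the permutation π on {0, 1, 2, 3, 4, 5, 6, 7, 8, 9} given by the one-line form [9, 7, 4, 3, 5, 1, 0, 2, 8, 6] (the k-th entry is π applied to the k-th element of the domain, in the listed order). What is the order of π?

15

The disjoint-cycle form of π has cycle lengths 5, 3, 1, 1.
The order is lcm(5, 3) = 15.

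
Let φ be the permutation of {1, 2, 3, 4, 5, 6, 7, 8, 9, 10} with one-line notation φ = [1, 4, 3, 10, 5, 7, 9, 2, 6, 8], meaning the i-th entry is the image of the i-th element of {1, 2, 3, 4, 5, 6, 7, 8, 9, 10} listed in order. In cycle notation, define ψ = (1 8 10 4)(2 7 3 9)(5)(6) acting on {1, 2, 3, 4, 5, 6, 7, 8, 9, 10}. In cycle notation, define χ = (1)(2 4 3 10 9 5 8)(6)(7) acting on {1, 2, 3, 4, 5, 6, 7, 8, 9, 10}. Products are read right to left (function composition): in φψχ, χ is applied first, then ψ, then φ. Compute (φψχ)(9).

(φψχ)(9) = φ(ψ(χ(9))). χ(9) = 5, then ψ(5) = 5, then φ(5) = 5, so the result is 5.

5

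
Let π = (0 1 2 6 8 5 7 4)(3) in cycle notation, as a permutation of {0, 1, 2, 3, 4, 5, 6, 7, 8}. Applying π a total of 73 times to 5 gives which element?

7

5 lies in the 8-cycle (0 1 2 6 8 5 7 4).
Since the cycle has length 8, π^73 acts on it the same as π^1 (73 mod 8 = 1).
Stepping 1 place around the cycle: 5 → 7.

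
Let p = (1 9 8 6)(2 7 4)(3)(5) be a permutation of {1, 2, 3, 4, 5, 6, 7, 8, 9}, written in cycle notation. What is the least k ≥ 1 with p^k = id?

The disjoint cycles have lengths 4, 3, 1, 1.
The order is lcm(4, 3) = 12.

12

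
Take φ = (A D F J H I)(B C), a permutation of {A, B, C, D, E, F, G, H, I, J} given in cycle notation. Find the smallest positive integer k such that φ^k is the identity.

The cycle type of φ is (6, 2, 1, 1).
The order of φ is the least common multiple of its cycle lengths: lcm(6, 2) = 6.

6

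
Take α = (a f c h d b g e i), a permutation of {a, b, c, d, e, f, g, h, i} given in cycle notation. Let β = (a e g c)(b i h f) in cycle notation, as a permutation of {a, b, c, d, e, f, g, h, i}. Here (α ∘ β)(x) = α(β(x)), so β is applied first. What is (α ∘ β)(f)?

(α ∘ β)(f) = α(β(f)). β(f) = b, then α(b) = g. So (α ∘ β)(f) = g.

g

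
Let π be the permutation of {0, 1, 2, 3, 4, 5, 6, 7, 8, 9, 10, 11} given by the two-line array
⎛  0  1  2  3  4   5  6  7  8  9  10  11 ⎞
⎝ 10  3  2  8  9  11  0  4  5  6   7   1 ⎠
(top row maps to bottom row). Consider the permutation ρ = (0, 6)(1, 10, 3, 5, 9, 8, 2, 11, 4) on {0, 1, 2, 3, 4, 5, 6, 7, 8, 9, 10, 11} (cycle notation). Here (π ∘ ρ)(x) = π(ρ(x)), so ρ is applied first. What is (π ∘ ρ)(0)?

0

ρ(0) = 6, then π(6) = 0; composing gives (π ∘ ρ)(0) = 0.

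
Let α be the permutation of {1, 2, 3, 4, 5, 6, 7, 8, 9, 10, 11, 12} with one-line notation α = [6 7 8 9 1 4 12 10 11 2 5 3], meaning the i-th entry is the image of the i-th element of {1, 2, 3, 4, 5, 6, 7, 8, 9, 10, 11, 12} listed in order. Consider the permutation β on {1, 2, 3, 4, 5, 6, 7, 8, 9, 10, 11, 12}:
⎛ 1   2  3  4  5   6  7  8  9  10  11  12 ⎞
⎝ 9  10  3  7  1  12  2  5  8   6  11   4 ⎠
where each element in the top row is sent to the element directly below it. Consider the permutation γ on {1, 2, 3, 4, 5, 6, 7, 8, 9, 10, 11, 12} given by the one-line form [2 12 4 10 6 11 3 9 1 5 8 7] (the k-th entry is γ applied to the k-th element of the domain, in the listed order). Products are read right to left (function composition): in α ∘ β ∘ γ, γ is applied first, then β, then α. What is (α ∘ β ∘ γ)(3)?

12

Apply the permutations in order: γ(3) = 4, then β(4) = 7, then α(7) = 12. So (α ∘ β ∘ γ)(3) = 12.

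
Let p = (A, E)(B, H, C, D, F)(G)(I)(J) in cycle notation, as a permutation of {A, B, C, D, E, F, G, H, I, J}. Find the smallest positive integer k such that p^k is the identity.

The disjoint cycles have lengths 5, 2, 1, 1, 1.
The order of p is the least common multiple of its cycle lengths: lcm(5, 2) = 10.

10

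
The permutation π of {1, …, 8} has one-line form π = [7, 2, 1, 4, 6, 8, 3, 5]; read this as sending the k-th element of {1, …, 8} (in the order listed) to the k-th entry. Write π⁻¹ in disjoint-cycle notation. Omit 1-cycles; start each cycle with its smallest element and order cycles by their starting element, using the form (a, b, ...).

(1, 3, 7)(5, 8, 6)

First write π in disjoint cycles: (1, 7, 3)(5, 6, 8).
The inverse reverses every cycle; in canonical form, π⁻¹ = (1, 3, 7)(5, 8, 6).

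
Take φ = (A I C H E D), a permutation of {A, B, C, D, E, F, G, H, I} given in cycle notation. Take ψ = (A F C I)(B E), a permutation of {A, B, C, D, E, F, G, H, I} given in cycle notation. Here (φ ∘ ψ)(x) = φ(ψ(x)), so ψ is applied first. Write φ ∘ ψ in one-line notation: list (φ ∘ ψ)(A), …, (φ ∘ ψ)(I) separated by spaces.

F D C A B H G E I

(φ ∘ ψ)(x) = φ(ψ(x)). Computing each image: φ(ψ(A)) = φ(F) = F, φ(ψ(B)) = φ(E) = D, φ(ψ(C)) = φ(I) = C, φ(ψ(D)) = φ(D) = A, φ(ψ(E)) = φ(B) = B, φ(ψ(F)) = φ(C) = H, φ(ψ(G)) = φ(G) = G, φ(ψ(H)) = φ(H) = E, φ(ψ(I)) = φ(A) = I.
Hence φ ∘ ψ = [F D C A B H G E I].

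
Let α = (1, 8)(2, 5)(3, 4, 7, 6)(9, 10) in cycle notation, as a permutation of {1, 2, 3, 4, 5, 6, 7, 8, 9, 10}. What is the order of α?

4

The cycle type of α is (4, 2, 2, 2).
The order of α is the least common multiple of its cycle lengths: lcm(4, 2, 2, 2) = 4.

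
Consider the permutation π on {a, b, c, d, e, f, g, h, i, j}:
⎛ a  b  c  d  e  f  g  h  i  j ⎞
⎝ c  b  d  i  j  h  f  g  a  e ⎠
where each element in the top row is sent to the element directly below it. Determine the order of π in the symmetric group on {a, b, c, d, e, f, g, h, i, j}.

12

Writing π as disjoint cycles, the cycle lengths are 4, 3, 2, 1.
The order is lcm(4, 3, 2) = 12.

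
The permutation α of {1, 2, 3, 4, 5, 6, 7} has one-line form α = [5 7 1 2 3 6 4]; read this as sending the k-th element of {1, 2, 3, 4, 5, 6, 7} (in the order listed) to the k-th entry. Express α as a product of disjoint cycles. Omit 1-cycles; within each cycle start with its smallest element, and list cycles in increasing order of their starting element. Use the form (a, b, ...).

(1, 5, 3)(2, 7, 4)

From 1: 1 → 5 → 3 → 1, closing the cycle (1, 5, 3).
Repeating from the next unused element and collecting all non-trivial cycles gives (1, 5, 3)(2, 7, 4).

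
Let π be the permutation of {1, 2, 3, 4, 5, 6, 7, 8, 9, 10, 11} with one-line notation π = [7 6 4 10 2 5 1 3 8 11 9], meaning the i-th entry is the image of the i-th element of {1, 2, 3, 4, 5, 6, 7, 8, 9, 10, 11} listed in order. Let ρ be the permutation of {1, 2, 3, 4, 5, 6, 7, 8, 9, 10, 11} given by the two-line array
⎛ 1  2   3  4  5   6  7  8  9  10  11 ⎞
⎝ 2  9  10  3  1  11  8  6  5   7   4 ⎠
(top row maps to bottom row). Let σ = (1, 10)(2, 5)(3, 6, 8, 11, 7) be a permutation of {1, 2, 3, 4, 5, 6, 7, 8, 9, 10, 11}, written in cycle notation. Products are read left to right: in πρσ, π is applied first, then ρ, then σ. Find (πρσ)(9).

8

Apply the permutations in order: π(9) = 8, then ρ(8) = 6, then σ(6) = 8. So (πρσ)(9) = 8.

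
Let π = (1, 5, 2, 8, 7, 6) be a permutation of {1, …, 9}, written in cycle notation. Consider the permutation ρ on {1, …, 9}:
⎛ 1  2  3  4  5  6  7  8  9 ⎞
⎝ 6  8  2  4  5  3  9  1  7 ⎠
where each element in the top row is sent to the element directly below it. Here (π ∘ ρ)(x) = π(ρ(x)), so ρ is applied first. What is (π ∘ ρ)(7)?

9

ρ(7) = 9, then π(9) = 9; composing gives (π ∘ ρ)(7) = 9.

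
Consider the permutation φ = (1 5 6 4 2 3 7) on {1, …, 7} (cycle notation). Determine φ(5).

6

5 appears in (1 5 6 4 2 3 7); the next entry (wrapping around) is 6.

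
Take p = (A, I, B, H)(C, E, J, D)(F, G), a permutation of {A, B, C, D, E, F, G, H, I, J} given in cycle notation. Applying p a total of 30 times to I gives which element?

I lies in the 4-cycle (A, I, B, H).
Powers repeat with period 4 on this cycle, and 30 mod 4 = 2, so p^30(I) = p^2(I).
Stepping 2 places around the cycle: I → B → H.

H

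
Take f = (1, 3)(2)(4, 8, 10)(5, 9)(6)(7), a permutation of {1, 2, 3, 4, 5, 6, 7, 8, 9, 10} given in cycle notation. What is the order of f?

The disjoint cycles have lengths 3, 2, 2, 1, 1, 1.
The order is lcm(3, 2, 2) = 6.

6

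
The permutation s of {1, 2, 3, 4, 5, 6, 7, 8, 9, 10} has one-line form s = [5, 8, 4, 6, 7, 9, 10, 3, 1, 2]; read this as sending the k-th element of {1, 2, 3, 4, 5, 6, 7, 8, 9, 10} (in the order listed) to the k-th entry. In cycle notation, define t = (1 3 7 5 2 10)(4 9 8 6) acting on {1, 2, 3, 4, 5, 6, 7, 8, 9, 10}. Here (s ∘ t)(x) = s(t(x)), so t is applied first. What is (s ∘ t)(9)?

3

(s ∘ t)(9) = s(t(9)). t(9) = 8, then s(8) = 3. So (s ∘ t)(9) = 3.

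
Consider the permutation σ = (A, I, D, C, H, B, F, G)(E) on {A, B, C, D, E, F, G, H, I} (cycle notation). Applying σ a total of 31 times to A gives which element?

A lies in the 8-cycle (A, I, D, C, H, B, F, G).
Powers repeat with period 8 on this cycle, and 31 mod 8 = 7, so σ^31(A) = σ^7(A).
Advancing 7 steps from A: A → I → D → C → H → B → F → G.

G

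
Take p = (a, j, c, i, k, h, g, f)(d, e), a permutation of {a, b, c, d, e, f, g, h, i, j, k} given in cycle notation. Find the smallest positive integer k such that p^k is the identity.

8

The cycle type of p is (8, 2, 1).
The order is lcm(8, 2) = 8.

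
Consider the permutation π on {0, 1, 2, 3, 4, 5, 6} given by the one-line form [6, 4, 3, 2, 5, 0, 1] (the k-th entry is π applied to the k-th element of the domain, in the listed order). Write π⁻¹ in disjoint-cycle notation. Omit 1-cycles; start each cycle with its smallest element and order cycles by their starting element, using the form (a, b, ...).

First write π in disjoint cycles: (0, 6, 1, 4, 5)(2, 3).
Reversing each cycle (and rotating so the smallest element leads) gives π⁻¹ = (0, 5, 4, 1, 6)(2, 3).

(0, 5, 4, 1, 6)(2, 3)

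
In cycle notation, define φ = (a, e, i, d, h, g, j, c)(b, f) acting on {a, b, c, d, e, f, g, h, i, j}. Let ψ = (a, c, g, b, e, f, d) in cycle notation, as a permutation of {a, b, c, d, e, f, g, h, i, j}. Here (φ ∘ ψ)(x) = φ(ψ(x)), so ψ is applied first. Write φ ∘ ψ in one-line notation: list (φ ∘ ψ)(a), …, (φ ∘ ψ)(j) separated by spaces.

a i j e b h f g d c

(φ ∘ ψ)(x) = φ(ψ(x)). Computing each image: φ(ψ(a)) = φ(c) = a, φ(ψ(b)) = φ(e) = i, φ(ψ(c)) = φ(g) = j, φ(ψ(d)) = φ(a) = e, φ(ψ(e)) = φ(f) = b, φ(ψ(f)) = φ(d) = h, φ(ψ(g)) = φ(b) = f, φ(ψ(h)) = φ(h) = g, φ(ψ(i)) = φ(i) = d, φ(ψ(j)) = φ(j) = c.
Hence φ ∘ ψ = [a i j e b h f g d c].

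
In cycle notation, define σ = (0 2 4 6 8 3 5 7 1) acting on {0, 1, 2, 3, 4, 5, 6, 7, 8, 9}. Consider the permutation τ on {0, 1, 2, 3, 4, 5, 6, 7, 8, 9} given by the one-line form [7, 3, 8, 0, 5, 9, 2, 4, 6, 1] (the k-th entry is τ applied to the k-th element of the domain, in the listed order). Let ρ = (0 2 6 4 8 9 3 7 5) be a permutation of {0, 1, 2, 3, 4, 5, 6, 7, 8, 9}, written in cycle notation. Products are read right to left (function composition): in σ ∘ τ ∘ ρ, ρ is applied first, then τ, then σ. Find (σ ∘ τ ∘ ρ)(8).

Chase 8: ρ(8) = 9; τ(9) = 1; σ(1) = 0. Hence (σ ∘ τ ∘ ρ)(8) = 0.

0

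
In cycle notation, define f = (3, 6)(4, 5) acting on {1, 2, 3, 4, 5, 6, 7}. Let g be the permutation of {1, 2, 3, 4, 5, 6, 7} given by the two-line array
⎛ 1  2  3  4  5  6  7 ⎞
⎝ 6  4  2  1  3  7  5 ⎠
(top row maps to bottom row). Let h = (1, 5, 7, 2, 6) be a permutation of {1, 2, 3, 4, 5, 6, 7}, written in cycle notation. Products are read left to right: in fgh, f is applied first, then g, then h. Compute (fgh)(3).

2

Apply the permutations in order: f(3) = 6, then g(6) = 7, then h(7) = 2. So (fgh)(3) = 2.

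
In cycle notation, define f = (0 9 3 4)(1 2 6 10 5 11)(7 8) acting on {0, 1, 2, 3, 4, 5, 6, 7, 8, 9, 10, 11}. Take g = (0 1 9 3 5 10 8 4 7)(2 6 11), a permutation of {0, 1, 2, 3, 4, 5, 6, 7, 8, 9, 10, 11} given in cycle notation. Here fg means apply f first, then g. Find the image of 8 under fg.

0

f(8) = 7, then g(7) = 0; composing gives (fg)(8) = 0.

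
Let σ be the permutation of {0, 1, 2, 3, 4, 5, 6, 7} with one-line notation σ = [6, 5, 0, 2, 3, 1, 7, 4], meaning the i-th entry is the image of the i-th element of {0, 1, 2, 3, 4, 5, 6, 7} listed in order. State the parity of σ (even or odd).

In disjoint-cycle form the cycle lengths are 6, 2.
A cycle of length ℓ contributes ℓ−1 transpositions, so σ is a product of 5 + 1 = 6 transpositions — even.

even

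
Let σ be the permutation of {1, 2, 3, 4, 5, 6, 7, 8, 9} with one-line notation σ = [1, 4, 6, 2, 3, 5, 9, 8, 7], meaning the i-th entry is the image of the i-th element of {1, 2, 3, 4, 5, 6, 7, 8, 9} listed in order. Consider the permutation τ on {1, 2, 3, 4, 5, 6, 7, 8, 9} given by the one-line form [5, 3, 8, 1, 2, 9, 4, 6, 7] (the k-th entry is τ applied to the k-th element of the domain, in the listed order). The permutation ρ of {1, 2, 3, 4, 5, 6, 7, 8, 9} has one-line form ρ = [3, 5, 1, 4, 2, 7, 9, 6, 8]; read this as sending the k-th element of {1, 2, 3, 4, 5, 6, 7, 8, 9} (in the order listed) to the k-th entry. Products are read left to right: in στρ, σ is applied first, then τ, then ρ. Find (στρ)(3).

8

Apply the permutations in order: σ(3) = 6, then τ(6) = 9, then ρ(9) = 8. So (στρ)(3) = 8.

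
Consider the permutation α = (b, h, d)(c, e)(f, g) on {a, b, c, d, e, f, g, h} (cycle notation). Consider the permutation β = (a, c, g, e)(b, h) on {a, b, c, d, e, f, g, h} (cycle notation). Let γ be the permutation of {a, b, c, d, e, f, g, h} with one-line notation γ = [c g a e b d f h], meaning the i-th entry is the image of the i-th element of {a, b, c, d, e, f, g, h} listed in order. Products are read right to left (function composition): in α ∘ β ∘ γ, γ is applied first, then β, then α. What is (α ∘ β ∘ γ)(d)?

(α ∘ β ∘ γ)(d) = α(β(γ(d))). γ(d) = e, then β(e) = a, then α(a) = a, so the result is a.

a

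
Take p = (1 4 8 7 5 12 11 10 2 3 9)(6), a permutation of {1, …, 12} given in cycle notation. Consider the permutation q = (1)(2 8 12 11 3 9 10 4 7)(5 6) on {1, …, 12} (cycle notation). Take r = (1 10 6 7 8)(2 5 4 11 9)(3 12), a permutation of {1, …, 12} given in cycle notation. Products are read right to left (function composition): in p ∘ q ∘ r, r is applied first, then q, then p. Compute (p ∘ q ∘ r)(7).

(p ∘ q ∘ r)(7) = p(q(r(7))). r(7) = 8, then q(8) = 12, then p(12) = 11, so the result is 11.

11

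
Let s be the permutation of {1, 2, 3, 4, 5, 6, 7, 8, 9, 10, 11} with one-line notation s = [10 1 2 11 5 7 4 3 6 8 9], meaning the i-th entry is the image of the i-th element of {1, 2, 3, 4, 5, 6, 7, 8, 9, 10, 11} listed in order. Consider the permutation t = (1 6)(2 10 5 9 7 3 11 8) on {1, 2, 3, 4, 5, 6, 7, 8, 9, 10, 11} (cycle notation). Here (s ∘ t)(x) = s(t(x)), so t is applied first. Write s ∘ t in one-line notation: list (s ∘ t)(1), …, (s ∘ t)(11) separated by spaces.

7 8 9 11 6 10 2 1 4 5 3

For each element, apply t then s: 1 → 6 → 7; 2 → 10 → 8; 3 → 11 → 9; 4 → 4 → 11; 5 → 9 → 6; 6 → 1 → 10; 7 → 3 → 2; 8 → 2 → 1; 9 → 7 → 4; 10 → 5 → 5; 11 → 8 → 3.
So s ∘ t in one-line form is 7 8 9 11 6 10 2 1 4 5 3.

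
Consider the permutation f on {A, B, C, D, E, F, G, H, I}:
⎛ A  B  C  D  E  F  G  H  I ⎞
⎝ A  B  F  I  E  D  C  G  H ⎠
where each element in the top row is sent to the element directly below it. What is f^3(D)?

Tracing D → I → … returns to D after 6 steps, so D lies in a 6-cycle (C, F, D, I, H, G).
Advancing 3 steps from D: D → I → H → G.

G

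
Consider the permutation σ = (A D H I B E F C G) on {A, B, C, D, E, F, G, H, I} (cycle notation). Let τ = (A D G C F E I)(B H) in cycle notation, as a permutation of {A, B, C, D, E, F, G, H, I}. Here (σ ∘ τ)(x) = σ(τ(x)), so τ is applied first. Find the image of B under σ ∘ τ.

I

First apply τ: τ(B) = H, then σ(H) = I. Thus (σ ∘ τ)(B) = I.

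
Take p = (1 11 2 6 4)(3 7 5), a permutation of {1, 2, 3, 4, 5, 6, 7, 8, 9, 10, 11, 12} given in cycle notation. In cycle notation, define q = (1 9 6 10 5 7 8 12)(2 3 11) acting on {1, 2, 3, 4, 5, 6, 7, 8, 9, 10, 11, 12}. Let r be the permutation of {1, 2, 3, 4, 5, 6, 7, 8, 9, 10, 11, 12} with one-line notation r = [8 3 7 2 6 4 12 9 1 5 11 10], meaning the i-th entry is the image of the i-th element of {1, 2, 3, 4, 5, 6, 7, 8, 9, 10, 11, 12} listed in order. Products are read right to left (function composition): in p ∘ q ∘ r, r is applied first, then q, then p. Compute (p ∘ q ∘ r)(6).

1

(p ∘ q ∘ r)(6) = p(q(r(6))). r(6) = 4, then q(4) = 4, then p(4) = 1, so the result is 1.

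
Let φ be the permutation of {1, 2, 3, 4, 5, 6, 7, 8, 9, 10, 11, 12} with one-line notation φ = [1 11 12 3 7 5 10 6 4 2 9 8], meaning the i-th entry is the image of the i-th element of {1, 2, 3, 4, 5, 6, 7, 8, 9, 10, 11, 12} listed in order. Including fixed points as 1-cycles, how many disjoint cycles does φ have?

2

The cycle decomposition is (1)(2 11 9 4 3 12 8 6 5 7 10), which has 2 cycles (counting 1-cycles).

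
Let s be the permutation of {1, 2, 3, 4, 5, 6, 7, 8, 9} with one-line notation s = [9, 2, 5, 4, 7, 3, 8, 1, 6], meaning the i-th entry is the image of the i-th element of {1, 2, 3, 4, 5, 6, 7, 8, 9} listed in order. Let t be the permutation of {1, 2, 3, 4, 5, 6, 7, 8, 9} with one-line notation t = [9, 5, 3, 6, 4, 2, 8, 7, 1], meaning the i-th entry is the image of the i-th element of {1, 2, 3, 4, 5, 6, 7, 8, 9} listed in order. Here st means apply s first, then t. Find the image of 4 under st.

6

First apply s: s(4) = 4, then t(4) = 6. Thus (st)(4) = 6.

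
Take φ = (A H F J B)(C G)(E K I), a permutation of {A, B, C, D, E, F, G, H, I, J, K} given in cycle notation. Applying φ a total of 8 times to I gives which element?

K

I lies in the 3-cycle (E K I).
Since the cycle has length 3, φ^8 acts on it the same as φ^2 (8 mod 3 = 2).
Stepping 2 places around the cycle: I → E → K.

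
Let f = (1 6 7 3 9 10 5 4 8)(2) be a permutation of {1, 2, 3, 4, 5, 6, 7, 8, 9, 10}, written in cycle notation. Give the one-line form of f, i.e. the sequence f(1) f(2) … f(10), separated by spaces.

Each element maps to the next entry in its cycle (wrapping to the front): 1→6, 2→2, 3→9, 4→8, 5→4, 6→7, 7→3, 8→1, 9→10, 10→5.
So the one-line form is 6 2 9 8 4 7 3 1 10 5.

6 2 9 8 4 7 3 1 10 5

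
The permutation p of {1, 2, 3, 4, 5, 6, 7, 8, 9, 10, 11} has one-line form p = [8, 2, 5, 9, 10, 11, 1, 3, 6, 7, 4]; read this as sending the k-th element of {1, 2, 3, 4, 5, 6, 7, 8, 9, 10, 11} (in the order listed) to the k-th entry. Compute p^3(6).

Tracing 6 → 11 → … returns to 6 after 4 steps, so 6 lies in a 4-cycle (4, 9, 6, 11).
Advancing 3 steps from 6: 6 → 11 → 4 → 9.

9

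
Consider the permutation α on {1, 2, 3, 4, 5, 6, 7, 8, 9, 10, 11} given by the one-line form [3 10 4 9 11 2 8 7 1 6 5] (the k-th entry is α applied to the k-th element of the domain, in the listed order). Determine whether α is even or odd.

odd

In disjoint-cycle form the cycle lengths are 4, 3, 2, 2.
A cycle is odd iff its length is even; α has 3 even-length cycles, so sgn(α) = (−1)^3 and α is odd.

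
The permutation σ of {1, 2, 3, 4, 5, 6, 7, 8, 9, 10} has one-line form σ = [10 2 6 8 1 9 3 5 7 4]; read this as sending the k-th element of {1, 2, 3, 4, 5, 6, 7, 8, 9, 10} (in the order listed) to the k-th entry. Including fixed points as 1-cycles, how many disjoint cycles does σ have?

The cycle decomposition is (1, 10, 4, 8, 5)(2)(3, 6, 9, 7), which has 3 cycles (counting 1-cycles).

3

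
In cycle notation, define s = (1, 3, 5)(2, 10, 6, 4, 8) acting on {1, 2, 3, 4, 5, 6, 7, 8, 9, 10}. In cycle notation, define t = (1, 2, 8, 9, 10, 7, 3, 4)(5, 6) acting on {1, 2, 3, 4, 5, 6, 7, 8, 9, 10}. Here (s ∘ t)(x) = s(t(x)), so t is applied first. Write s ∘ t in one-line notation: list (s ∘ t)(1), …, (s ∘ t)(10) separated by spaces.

10 2 8 3 4 1 5 9 6 7

(s ∘ t)(x) = s(t(x)). Computing each image: s(t(1)) = s(2) = 10, s(t(2)) = s(8) = 2, s(t(3)) = s(4) = 8, s(t(4)) = s(1) = 3, s(t(5)) = s(6) = 4, s(t(6)) = s(5) = 1, s(t(7)) = s(3) = 5, s(t(8)) = s(9) = 9, s(t(9)) = s(10) = 6, s(t(10)) = s(7) = 7.
Hence s ∘ t = [10 2 8 3 4 1 5 9 6 7].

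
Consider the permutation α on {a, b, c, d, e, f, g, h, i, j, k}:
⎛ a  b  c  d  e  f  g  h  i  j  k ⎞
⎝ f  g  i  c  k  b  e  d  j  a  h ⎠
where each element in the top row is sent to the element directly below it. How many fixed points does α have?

No element satisfies α(x) = x, so there are 0 fixed points.

0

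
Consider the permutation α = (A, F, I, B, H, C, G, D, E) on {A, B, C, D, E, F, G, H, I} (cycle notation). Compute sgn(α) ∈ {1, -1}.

1

The cycle lengths are 9.
A cycle of length ℓ contributes ℓ−1 transpositions, so α is a product of 8 transpositions — even.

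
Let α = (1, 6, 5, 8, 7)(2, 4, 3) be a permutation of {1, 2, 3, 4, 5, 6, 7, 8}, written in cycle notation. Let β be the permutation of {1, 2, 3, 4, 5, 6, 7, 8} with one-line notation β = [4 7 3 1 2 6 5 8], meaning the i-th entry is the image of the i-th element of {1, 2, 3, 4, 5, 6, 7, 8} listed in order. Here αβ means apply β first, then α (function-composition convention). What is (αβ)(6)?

β(6) = 6, then α(6) = 5; composing gives (αβ)(6) = 5.

5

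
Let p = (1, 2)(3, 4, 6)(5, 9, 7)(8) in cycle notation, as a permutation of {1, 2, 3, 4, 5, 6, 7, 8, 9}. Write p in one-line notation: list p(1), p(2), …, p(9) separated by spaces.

2 1 4 6 9 3 5 8 7

Each element maps to the next entry in its cycle (wrapping to the front): 1→2, 2→1, 3→4, 4→6, 5→9, 6→3, 7→5, 8→8, 9→7.
Listing these in domain order gives 2 1 4 6 9 3 5 8 7.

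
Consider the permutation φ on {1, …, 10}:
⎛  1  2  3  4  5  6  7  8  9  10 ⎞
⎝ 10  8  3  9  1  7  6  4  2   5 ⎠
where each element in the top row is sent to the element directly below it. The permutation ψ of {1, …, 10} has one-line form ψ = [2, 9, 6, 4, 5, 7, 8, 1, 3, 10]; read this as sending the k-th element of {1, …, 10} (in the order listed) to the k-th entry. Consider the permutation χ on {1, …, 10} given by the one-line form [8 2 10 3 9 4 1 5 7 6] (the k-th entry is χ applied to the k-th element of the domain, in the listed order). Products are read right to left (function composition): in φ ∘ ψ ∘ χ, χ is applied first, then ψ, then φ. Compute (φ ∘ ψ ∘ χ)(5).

Apply the permutations in order: χ(5) = 9, then ψ(9) = 3, then φ(3) = 3. So (φ ∘ ψ ∘ χ)(5) = 3.

3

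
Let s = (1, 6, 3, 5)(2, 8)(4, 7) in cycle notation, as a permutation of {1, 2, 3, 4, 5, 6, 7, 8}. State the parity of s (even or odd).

odd

The cycle lengths are 4, 2, 2.
A cycle of length ℓ contributes ℓ−1 transpositions, so s is a product of 3 + 1 + 1 = 5 transpositions — odd.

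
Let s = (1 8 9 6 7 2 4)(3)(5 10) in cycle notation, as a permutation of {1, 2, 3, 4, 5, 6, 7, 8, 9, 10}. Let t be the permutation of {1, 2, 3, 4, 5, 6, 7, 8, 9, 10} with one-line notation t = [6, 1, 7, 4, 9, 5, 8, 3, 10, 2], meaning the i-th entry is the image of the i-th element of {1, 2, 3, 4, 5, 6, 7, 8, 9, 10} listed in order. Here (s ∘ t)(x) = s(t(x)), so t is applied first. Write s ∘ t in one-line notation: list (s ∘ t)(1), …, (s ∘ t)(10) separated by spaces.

7 8 2 1 6 10 9 3 5 4

Chase each element through t then s: 1 → 6 → 7; 2 → 1 → 8; 3 → 7 → 2; 4 → 4 → 1; 5 → 9 → 6; 6 → 5 → 10; 7 → 8 → 9; 8 → 3 → 3; 9 → 10 → 5; 10 → 2 → 4.
So s ∘ t in one-line form is 7 8 2 1 6 10 9 3 5 4.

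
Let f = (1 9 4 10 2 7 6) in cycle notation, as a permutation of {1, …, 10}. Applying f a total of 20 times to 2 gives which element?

2 lies in the 7-cycle (1 9 4 10 2 7 6).
Powers repeat with period 7 on this cycle, and 20 mod 7 = 6, so f^20(2) = f^6(2).
Stepping 6 places around the cycle: 2 → 7 → 6 → 1 → 9 → 4 → 10.

10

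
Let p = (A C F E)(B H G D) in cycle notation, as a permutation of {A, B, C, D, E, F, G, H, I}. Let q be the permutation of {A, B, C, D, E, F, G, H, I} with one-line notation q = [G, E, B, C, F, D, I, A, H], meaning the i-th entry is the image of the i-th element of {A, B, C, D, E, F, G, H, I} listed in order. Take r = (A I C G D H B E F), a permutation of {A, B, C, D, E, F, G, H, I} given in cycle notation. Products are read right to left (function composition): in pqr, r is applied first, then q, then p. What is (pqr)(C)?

I

(pqr)(C) = p(q(r(C))). r(C) = G, then q(G) = I, then p(I) = I, so the result is I.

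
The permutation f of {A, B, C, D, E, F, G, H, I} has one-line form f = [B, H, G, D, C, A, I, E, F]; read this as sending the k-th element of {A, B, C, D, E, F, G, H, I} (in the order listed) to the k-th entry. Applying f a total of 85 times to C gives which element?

B

Tracing C → G → … returns to C after 8 steps, so C lies in an 8-cycle (A, B, H, E, C, G, I, F).
Powers repeat with period 8 on this cycle, and 85 mod 8 = 5, so f^85(C) = f^5(C).
Stepping 5 places around the cycle: C → G → I → F → A → B.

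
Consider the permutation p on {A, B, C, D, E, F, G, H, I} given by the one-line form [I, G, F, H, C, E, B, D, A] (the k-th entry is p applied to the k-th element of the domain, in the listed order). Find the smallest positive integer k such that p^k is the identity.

6

Decomposing into disjoint cycles gives cycle lengths 3, 2, 2, 2.
Since disjoint cycles commute, ord(p) = lcm(3, 2, 2, 2) = 6.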